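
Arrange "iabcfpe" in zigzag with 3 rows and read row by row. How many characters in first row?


Zigzag "iabcfpe" into 3 rows:
Placing characters:
  'i' => row 0
  'a' => row 1
  'b' => row 2
  'c' => row 1
  'f' => row 0
  'p' => row 1
  'e' => row 2
Rows:
  Row 0: "if"
  Row 1: "acp"
  Row 2: "be"
First row length: 2

2


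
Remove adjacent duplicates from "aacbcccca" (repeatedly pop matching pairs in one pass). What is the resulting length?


Input: aacbcccca
Stack-based adjacent duplicate removal:
  Read 'a': push. Stack: a
  Read 'a': matches stack top 'a' => pop. Stack: (empty)
  Read 'c': push. Stack: c
  Read 'b': push. Stack: cb
  Read 'c': push. Stack: cbc
  Read 'c': matches stack top 'c' => pop. Stack: cb
  Read 'c': push. Stack: cbc
  Read 'c': matches stack top 'c' => pop. Stack: cb
  Read 'a': push. Stack: cba
Final stack: "cba" (length 3)

3


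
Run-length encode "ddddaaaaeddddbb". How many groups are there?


Input: ddddaaaaeddddbb
Scanning for consecutive runs:
  Group 1: 'd' x 4 (positions 0-3)
  Group 2: 'a' x 4 (positions 4-7)
  Group 3: 'e' x 1 (positions 8-8)
  Group 4: 'd' x 4 (positions 9-12)
  Group 5: 'b' x 2 (positions 13-14)
Total groups: 5

5


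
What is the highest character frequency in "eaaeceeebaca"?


Input: eaaeceeebaca
Character counts:
  'a': 4
  'b': 1
  'c': 2
  'e': 5
Maximum frequency: 5

5


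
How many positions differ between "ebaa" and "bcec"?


Comparing "ebaa" and "bcec" position by position:
  Position 0: 'e' vs 'b' => DIFFER
  Position 1: 'b' vs 'c' => DIFFER
  Position 2: 'a' vs 'e' => DIFFER
  Position 3: 'a' vs 'c' => DIFFER
Positions that differ: 4

4


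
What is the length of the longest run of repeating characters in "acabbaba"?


Input: "acabbaba"
Scanning for longest run:
  Position 1 ('c'): new char, reset run to 1
  Position 2 ('a'): new char, reset run to 1
  Position 3 ('b'): new char, reset run to 1
  Position 4 ('b'): continues run of 'b', length=2
  Position 5 ('a'): new char, reset run to 1
  Position 6 ('b'): new char, reset run to 1
  Position 7 ('a'): new char, reset run to 1
Longest run: 'b' with length 2

2


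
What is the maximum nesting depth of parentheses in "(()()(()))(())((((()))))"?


Input: "(()()(()))(())((((()))))"
Tracking depth:
  Position 0 '(': depth becomes 1
  Position 1 '(': depth becomes 2
  Position 2 ')': depth becomes 1
  Position 3 '(': depth becomes 2
  Position 4 ')': depth becomes 1
  Position 5 '(': depth becomes 2
  Position 6 '(': depth becomes 3
  Position 7 ')': depth becomes 2
  Position 8 ')': depth becomes 1
  Position 9 ')': depth becomes 0
  Position 10 '(': depth becomes 1
  Position 11 '(': depth becomes 2
  Position 12 ')': depth becomes 1
  Position 13 ')': depth becomes 0
  Position 14 '(': depth becomes 1
  Position 15 '(': depth becomes 2
  Position 16 '(': depth becomes 3
  Position 17 '(': depth becomes 4
  Position 18 '(': depth becomes 5
  Position 19 ')': depth becomes 4
  Position 20 ')': depth becomes 3
  Position 21 ')': depth becomes 2
  Position 22 ')': depth becomes 1
  Position 23 ')': depth becomes 0
Maximum depth reached: 5

5


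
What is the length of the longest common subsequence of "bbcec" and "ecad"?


LCS of "bbcec" and "ecad"
DP table:
           e    c    a    d
      0    0    0    0    0
  b   0    0    0    0    0
  b   0    0    0    0    0
  c   0    0    1    1    1
  e   0    1    1    1    1
  c   0    1    2    2    2
LCS length = dp[5][4] = 2

2


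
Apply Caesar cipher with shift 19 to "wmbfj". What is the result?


Caesar cipher: shift "wmbfj" by 19
  'w' (pos 22) + 19 = pos 15 = 'p'
  'm' (pos 12) + 19 = pos 5 = 'f'
  'b' (pos 1) + 19 = pos 20 = 'u'
  'f' (pos 5) + 19 = pos 24 = 'y'
  'j' (pos 9) + 19 = pos 2 = 'c'
Result: pfuyc

pfuyc


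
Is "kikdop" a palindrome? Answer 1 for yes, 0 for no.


Input: kikdop
Reversed: podkik
  Compare pos 0 ('k') with pos 5 ('p'): MISMATCH
  Compare pos 1 ('i') with pos 4 ('o'): MISMATCH
  Compare pos 2 ('k') with pos 3 ('d'): MISMATCH
Result: not a palindrome

0


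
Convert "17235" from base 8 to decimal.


Input: "17235" in base 8
Positional expansion:
  Digit '1' (value 1) x 8^4 = 4096
  Digit '7' (value 7) x 8^3 = 3584
  Digit '2' (value 2) x 8^2 = 128
  Digit '3' (value 3) x 8^1 = 24
  Digit '5' (value 5) x 8^0 = 5
Sum = 7837

7837


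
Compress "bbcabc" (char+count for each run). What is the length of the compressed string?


Input: bbcabc
Runs:
  'b' x 2 => "b2"
  'c' x 1 => "c1"
  'a' x 1 => "a1"
  'b' x 1 => "b1"
  'c' x 1 => "c1"
Compressed: "b2c1a1b1c1"
Compressed length: 10

10


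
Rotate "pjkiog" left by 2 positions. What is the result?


Input: "pjkiog", rotate left by 2
First 2 characters: "pj"
Remaining characters: "kiog"
Concatenate remaining + first: "kiog" + "pj" = "kiogpj"

kiogpj


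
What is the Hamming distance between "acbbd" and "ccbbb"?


Comparing "acbbd" and "ccbbb" position by position:
  Position 0: 'a' vs 'c' => differ
  Position 1: 'c' vs 'c' => same
  Position 2: 'b' vs 'b' => same
  Position 3: 'b' vs 'b' => same
  Position 4: 'd' vs 'b' => differ
Total differences (Hamming distance): 2

2


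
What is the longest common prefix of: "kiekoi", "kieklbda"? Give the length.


Words: kiekoi, kieklbda
  Position 0: all 'k' => match
  Position 1: all 'i' => match
  Position 2: all 'e' => match
  Position 3: all 'k' => match
  Position 4: ('o', 'l') => mismatch, stop
LCP = "kiek" (length 4)

4


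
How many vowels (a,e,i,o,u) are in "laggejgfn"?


Input: laggejgfn
Checking each character:
  'l' at position 0: consonant
  'a' at position 1: vowel (running total: 1)
  'g' at position 2: consonant
  'g' at position 3: consonant
  'e' at position 4: vowel (running total: 2)
  'j' at position 5: consonant
  'g' at position 6: consonant
  'f' at position 7: consonant
  'n' at position 8: consonant
Total vowels: 2

2


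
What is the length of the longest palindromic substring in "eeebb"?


Input: "eeebb"
Checking substrings for palindromes:
  [0:3] "eee" (len 3) => palindrome
  [0:2] "ee" (len 2) => palindrome
  [1:3] "ee" (len 2) => palindrome
  [3:5] "bb" (len 2) => palindrome
Longest palindromic substring: "eee" with length 3

3


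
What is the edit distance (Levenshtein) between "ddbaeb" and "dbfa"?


Computing edit distance: "ddbaeb" -> "dbfa"
DP table:
           d    b    f    a
      0    1    2    3    4
  d   1    0    1    2    3
  d   2    1    1    2    3
  b   3    2    1    2    3
  a   4    3    2    2    2
  e   5    4    3    3    3
  b   6    5    4    4    4
Edit distance = dp[6][4] = 4

4


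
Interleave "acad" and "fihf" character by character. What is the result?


Interleaving "acad" and "fihf":
  Position 0: 'a' from first, 'f' from second => "af"
  Position 1: 'c' from first, 'i' from second => "ci"
  Position 2: 'a' from first, 'h' from second => "ah"
  Position 3: 'd' from first, 'f' from second => "df"
Result: afciahdf

afciahdf


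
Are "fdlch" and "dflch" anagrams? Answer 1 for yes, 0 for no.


Strings: "fdlch", "dflch"
Sorted first:  cdfhl
Sorted second: cdfhl
Sorted forms match => anagrams

1


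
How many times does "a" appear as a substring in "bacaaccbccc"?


Searching for "a" in "bacaaccbccc"
Scanning each position:
  Position 0: "b" => no
  Position 1: "a" => MATCH
  Position 2: "c" => no
  Position 3: "a" => MATCH
  Position 4: "a" => MATCH
  Position 5: "c" => no
  Position 6: "c" => no
  Position 7: "b" => no
  Position 8: "c" => no
  Position 9: "c" => no
  Position 10: "c" => no
Total occurrences: 3

3


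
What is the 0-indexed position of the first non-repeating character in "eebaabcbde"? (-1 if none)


Input: eebaabcbde
Character frequencies:
  'a': 2
  'b': 3
  'c': 1
  'd': 1
  'e': 3
Scanning left to right for freq == 1:
  Position 0 ('e'): freq=3, skip
  Position 1 ('e'): freq=3, skip
  Position 2 ('b'): freq=3, skip
  Position 3 ('a'): freq=2, skip
  Position 4 ('a'): freq=2, skip
  Position 5 ('b'): freq=3, skip
  Position 6 ('c'): unique! => answer = 6

6


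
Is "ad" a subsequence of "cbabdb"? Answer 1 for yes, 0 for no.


Check if "ad" is a subsequence of "cbabdb"
Greedy scan:
  Position 0 ('c'): no match needed
  Position 1 ('b'): no match needed
  Position 2 ('a'): matches sub[0] = 'a'
  Position 3 ('b'): no match needed
  Position 4 ('d'): matches sub[1] = 'd'
  Position 5 ('b'): no match needed
All 2 characters matched => is a subsequence

1


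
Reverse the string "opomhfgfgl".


Input: opomhfgfgl
Reading characters right to left:
  Position 9: 'l'
  Position 8: 'g'
  Position 7: 'f'
  Position 6: 'g'
  Position 5: 'f'
  Position 4: 'h'
  Position 3: 'm'
  Position 2: 'o'
  Position 1: 'p'
  Position 0: 'o'
Reversed: lgfgfhmopo

lgfgfhmopo


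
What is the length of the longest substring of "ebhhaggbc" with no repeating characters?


Input: "ebhhaggbc"
Sliding window (track last position of each char):
  Position 0 ('e'): window [0,0] length 1 -- new best
  Position 1 ('b'): window [0,1] length 2 -- new best
  Position 2 ('h'): window [0,2] length 3 -- new best
  Position 3 ('h'): repeat (last at 2), move window start to 3
  Position 3 ('h'): window [3,3] length 1
  Position 4 ('a'): window [3,4] length 2
  Position 5 ('g'): window [3,5] length 3
  Position 6 ('g'): repeat (last at 5), move window start to 6
  Position 6 ('g'): window [6,6] length 1
  Position 7 ('b'): window [6,7] length 2
  Position 8 ('c'): window [6,8] length 3
Longest substring with no repeats: "ebh" with length 3

3


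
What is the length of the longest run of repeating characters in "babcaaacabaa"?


Input: "babcaaacabaa"
Scanning for longest run:
  Position 1 ('a'): new char, reset run to 1
  Position 2 ('b'): new char, reset run to 1
  Position 3 ('c'): new char, reset run to 1
  Position 4 ('a'): new char, reset run to 1
  Position 5 ('a'): continues run of 'a', length=2
  Position 6 ('a'): continues run of 'a', length=3
  Position 7 ('c'): new char, reset run to 1
  Position 8 ('a'): new char, reset run to 1
  Position 9 ('b'): new char, reset run to 1
  Position 10 ('a'): new char, reset run to 1
  Position 11 ('a'): continues run of 'a', length=2
Longest run: 'a' with length 3

3


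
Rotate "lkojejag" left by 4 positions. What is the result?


Input: "lkojejag", rotate left by 4
First 4 characters: "lkoj"
Remaining characters: "ejag"
Concatenate remaining + first: "ejag" + "lkoj" = "ejaglkoj"

ejaglkoj


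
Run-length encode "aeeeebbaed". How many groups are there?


Input: aeeeebbaed
Scanning for consecutive runs:
  Group 1: 'a' x 1 (positions 0-0)
  Group 2: 'e' x 4 (positions 1-4)
  Group 3: 'b' x 2 (positions 5-6)
  Group 4: 'a' x 1 (positions 7-7)
  Group 5: 'e' x 1 (positions 8-8)
  Group 6: 'd' x 1 (positions 9-9)
Total groups: 6

6


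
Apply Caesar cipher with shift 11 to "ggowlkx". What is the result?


Caesar cipher: shift "ggowlkx" by 11
  'g' (pos 6) + 11 = pos 17 = 'r'
  'g' (pos 6) + 11 = pos 17 = 'r'
  'o' (pos 14) + 11 = pos 25 = 'z'
  'w' (pos 22) + 11 = pos 7 = 'h'
  'l' (pos 11) + 11 = pos 22 = 'w'
  'k' (pos 10) + 11 = pos 21 = 'v'
  'x' (pos 23) + 11 = pos 8 = 'i'
Result: rrzhwvi

rrzhwvi


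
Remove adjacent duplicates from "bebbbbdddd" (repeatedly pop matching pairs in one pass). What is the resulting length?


Input: bebbbbdddd
Stack-based adjacent duplicate removal:
  Read 'b': push. Stack: b
  Read 'e': push. Stack: be
  Read 'b': push. Stack: beb
  Read 'b': matches stack top 'b' => pop. Stack: be
  Read 'b': push. Stack: beb
  Read 'b': matches stack top 'b' => pop. Stack: be
  Read 'd': push. Stack: bed
  Read 'd': matches stack top 'd' => pop. Stack: be
  Read 'd': push. Stack: bed
  Read 'd': matches stack top 'd' => pop. Stack: be
Final stack: "be" (length 2)

2


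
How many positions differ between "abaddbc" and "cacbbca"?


Comparing "abaddbc" and "cacbbca" position by position:
  Position 0: 'a' vs 'c' => DIFFER
  Position 1: 'b' vs 'a' => DIFFER
  Position 2: 'a' vs 'c' => DIFFER
  Position 3: 'd' vs 'b' => DIFFER
  Position 4: 'd' vs 'b' => DIFFER
  Position 5: 'b' vs 'c' => DIFFER
  Position 6: 'c' vs 'a' => DIFFER
Positions that differ: 7

7


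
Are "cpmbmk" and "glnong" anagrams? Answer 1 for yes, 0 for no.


Strings: "cpmbmk", "glnong"
Sorted first:  bckmmp
Sorted second: gglnno
Differ at position 0: 'b' vs 'g' => not anagrams

0


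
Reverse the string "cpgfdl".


Input: cpgfdl
Reading characters right to left:
  Position 5: 'l'
  Position 4: 'd'
  Position 3: 'f'
  Position 2: 'g'
  Position 1: 'p'
  Position 0: 'c'
Reversed: ldfgpc

ldfgpc


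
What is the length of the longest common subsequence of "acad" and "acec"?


LCS of "acad" and "acec"
DP table:
           a    c    e    c
      0    0    0    0    0
  a   0    1    1    1    1
  c   0    1    2    2    2
  a   0    1    2    2    2
  d   0    1    2    2    2
LCS length = dp[4][4] = 2

2


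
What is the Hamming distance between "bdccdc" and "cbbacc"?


Comparing "bdccdc" and "cbbacc" position by position:
  Position 0: 'b' vs 'c' => differ
  Position 1: 'd' vs 'b' => differ
  Position 2: 'c' vs 'b' => differ
  Position 3: 'c' vs 'a' => differ
  Position 4: 'd' vs 'c' => differ
  Position 5: 'c' vs 'c' => same
Total differences (Hamming distance): 5

5


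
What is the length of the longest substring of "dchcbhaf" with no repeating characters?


Input: "dchcbhaf"
Sliding window (track last position of each char):
  Position 0 ('d'): window [0,0] length 1 -- new best
  Position 1 ('c'): window [0,1] length 2 -- new best
  Position 2 ('h'): window [0,2] length 3 -- new best
  Position 3 ('c'): repeat (last at 1), move window start to 2
  Position 3 ('c'): window [2,3] length 2
  Position 4 ('b'): window [2,4] length 3
  Position 5 ('h'): repeat (last at 2), move window start to 3
  Position 5 ('h'): window [3,5] length 3
  Position 6 ('a'): window [3,6] length 4 -- new best
  Position 7 ('f'): window [3,7] length 5 -- new best
Longest substring with no repeats: "cbhaf" with length 5

5


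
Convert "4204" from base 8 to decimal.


Input: "4204" in base 8
Positional expansion:
  Digit '4' (value 4) x 8^3 = 2048
  Digit '2' (value 2) x 8^2 = 128
  Digit '0' (value 0) x 8^1 = 0
  Digit '4' (value 4) x 8^0 = 4
Sum = 2180

2180


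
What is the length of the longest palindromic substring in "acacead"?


Input: "acacead"
Checking substrings for palindromes:
  [0:3] "aca" (len 3) => palindrome
  [1:4] "cac" (len 3) => palindrome
Longest palindromic substring: "aca" with length 3

3


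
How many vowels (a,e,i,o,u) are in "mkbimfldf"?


Input: mkbimfldf
Checking each character:
  'm' at position 0: consonant
  'k' at position 1: consonant
  'b' at position 2: consonant
  'i' at position 3: vowel (running total: 1)
  'm' at position 4: consonant
  'f' at position 5: consonant
  'l' at position 6: consonant
  'd' at position 7: consonant
  'f' at position 8: consonant
Total vowels: 1

1


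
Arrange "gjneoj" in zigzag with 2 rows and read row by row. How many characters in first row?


Zigzag "gjneoj" into 2 rows:
Placing characters:
  'g' => row 0
  'j' => row 1
  'n' => row 0
  'e' => row 1
  'o' => row 0
  'j' => row 1
Rows:
  Row 0: "gno"
  Row 1: "jej"
First row length: 3

3


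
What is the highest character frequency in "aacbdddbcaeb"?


Input: aacbdddbcaeb
Character counts:
  'a': 3
  'b': 3
  'c': 2
  'd': 3
  'e': 1
Maximum frequency: 3

3


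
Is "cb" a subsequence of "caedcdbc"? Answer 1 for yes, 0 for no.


Check if "cb" is a subsequence of "caedcdbc"
Greedy scan:
  Position 0 ('c'): matches sub[0] = 'c'
  Position 1 ('a'): no match needed
  Position 2 ('e'): no match needed
  Position 3 ('d'): no match needed
  Position 4 ('c'): no match needed
  Position 5 ('d'): no match needed
  Position 6 ('b'): matches sub[1] = 'b'
  Position 7 ('c'): no match needed
All 2 characters matched => is a subsequence

1


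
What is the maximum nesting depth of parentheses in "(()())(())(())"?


Input: "(()())(())(())"
Tracking depth:
  Position 0 '(': depth becomes 1
  Position 1 '(': depth becomes 2
  Position 2 ')': depth becomes 1
  Position 3 '(': depth becomes 2
  Position 4 ')': depth becomes 1
  Position 5 ')': depth becomes 0
  Position 6 '(': depth becomes 1
  Position 7 '(': depth becomes 2
  Position 8 ')': depth becomes 1
  Position 9 ')': depth becomes 0
  Position 10 '(': depth becomes 1
  Position 11 '(': depth becomes 2
  Position 12 ')': depth becomes 1
  Position 13 ')': depth becomes 0
Maximum depth reached: 2

2


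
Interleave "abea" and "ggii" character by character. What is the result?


Interleaving "abea" and "ggii":
  Position 0: 'a' from first, 'g' from second => "ag"
  Position 1: 'b' from first, 'g' from second => "bg"
  Position 2: 'e' from first, 'i' from second => "ei"
  Position 3: 'a' from first, 'i' from second => "ai"
Result: agbgeiai

agbgeiai


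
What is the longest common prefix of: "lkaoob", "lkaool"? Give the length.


Words: lkaoob, lkaool
  Position 0: all 'l' => match
  Position 1: all 'k' => match
  Position 2: all 'a' => match
  Position 3: all 'o' => match
  Position 4: all 'o' => match
  Position 5: ('b', 'l') => mismatch, stop
LCP = "lkaoo" (length 5)

5


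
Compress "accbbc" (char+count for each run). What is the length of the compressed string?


Input: accbbc
Runs:
  'a' x 1 => "a1"
  'c' x 2 => "c2"
  'b' x 2 => "b2"
  'c' x 1 => "c1"
Compressed: "a1c2b2c1"
Compressed length: 8

8


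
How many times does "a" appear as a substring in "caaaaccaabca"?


Searching for "a" in "caaaaccaabca"
Scanning each position:
  Position 0: "c" => no
  Position 1: "a" => MATCH
  Position 2: "a" => MATCH
  Position 3: "a" => MATCH
  Position 4: "a" => MATCH
  Position 5: "c" => no
  Position 6: "c" => no
  Position 7: "a" => MATCH
  Position 8: "a" => MATCH
  Position 9: "b" => no
  Position 10: "c" => no
  Position 11: "a" => MATCH
Total occurrences: 7

7


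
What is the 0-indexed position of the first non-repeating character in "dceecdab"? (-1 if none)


Input: dceecdab
Character frequencies:
  'a': 1
  'b': 1
  'c': 2
  'd': 2
  'e': 2
Scanning left to right for freq == 1:
  Position 0 ('d'): freq=2, skip
  Position 1 ('c'): freq=2, skip
  Position 2 ('e'): freq=2, skip
  Position 3 ('e'): freq=2, skip
  Position 4 ('c'): freq=2, skip
  Position 5 ('d'): freq=2, skip
  Position 6 ('a'): unique! => answer = 6

6


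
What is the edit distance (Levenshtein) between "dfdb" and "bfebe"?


Computing edit distance: "dfdb" -> "bfebe"
DP table:
           b    f    e    b    e
      0    1    2    3    4    5
  d   1    1    2    3    4    5
  f   2    2    1    2    3    4
  d   3    3    2    2    3    4
  b   4    3    3    3    2    3
Edit distance = dp[4][5] = 3

3


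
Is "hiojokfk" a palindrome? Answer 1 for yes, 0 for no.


Input: hiojokfk
Reversed: kfkojoih
  Compare pos 0 ('h') with pos 7 ('k'): MISMATCH
  Compare pos 1 ('i') with pos 6 ('f'): MISMATCH
  Compare pos 2 ('o') with pos 5 ('k'): MISMATCH
  Compare pos 3 ('j') with pos 4 ('o'): MISMATCH
Result: not a palindrome

0


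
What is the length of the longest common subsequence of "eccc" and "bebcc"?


LCS of "eccc" and "bebcc"
DP table:
           b    e    b    c    c
      0    0    0    0    0    0
  e   0    0    1    1    1    1
  c   0    0    1    1    2    2
  c   0    0    1    1    2    3
  c   0    0    1    1    2    3
LCS length = dp[4][5] = 3

3


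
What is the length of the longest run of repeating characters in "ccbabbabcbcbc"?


Input: "ccbabbabcbcbc"
Scanning for longest run:
  Position 1 ('c'): continues run of 'c', length=2
  Position 2 ('b'): new char, reset run to 1
  Position 3 ('a'): new char, reset run to 1
  Position 4 ('b'): new char, reset run to 1
  Position 5 ('b'): continues run of 'b', length=2
  Position 6 ('a'): new char, reset run to 1
  Position 7 ('b'): new char, reset run to 1
  Position 8 ('c'): new char, reset run to 1
  Position 9 ('b'): new char, reset run to 1
  Position 10 ('c'): new char, reset run to 1
  Position 11 ('b'): new char, reset run to 1
  Position 12 ('c'): new char, reset run to 1
Longest run: 'c' with length 2

2


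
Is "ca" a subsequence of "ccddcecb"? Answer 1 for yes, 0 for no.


Check if "ca" is a subsequence of "ccddcecb"
Greedy scan:
  Position 0 ('c'): matches sub[0] = 'c'
  Position 1 ('c'): no match needed
  Position 2 ('d'): no match needed
  Position 3 ('d'): no match needed
  Position 4 ('c'): no match needed
  Position 5 ('e'): no match needed
  Position 6 ('c'): no match needed
  Position 7 ('b'): no match needed
Only matched 1/2 characters => not a subsequence

0


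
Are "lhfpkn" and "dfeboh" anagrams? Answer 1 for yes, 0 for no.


Strings: "lhfpkn", "dfeboh"
Sorted first:  fhklnp
Sorted second: bdefho
Differ at position 0: 'f' vs 'b' => not anagrams

0


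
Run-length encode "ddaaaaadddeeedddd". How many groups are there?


Input: ddaaaaadddeeedddd
Scanning for consecutive runs:
  Group 1: 'd' x 2 (positions 0-1)
  Group 2: 'a' x 5 (positions 2-6)
  Group 3: 'd' x 3 (positions 7-9)
  Group 4: 'e' x 3 (positions 10-12)
  Group 5: 'd' x 4 (positions 13-16)
Total groups: 5

5


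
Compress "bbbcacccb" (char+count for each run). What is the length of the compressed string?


Input: bbbcacccb
Runs:
  'b' x 3 => "b3"
  'c' x 1 => "c1"
  'a' x 1 => "a1"
  'c' x 3 => "c3"
  'b' x 1 => "b1"
Compressed: "b3c1a1c3b1"
Compressed length: 10

10


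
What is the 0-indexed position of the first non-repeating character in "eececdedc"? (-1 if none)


Input: eececdedc
Character frequencies:
  'c': 3
  'd': 2
  'e': 4
Scanning left to right for freq == 1:
  Position 0 ('e'): freq=4, skip
  Position 1 ('e'): freq=4, skip
  Position 2 ('c'): freq=3, skip
  Position 3 ('e'): freq=4, skip
  Position 4 ('c'): freq=3, skip
  Position 5 ('d'): freq=2, skip
  Position 6 ('e'): freq=4, skip
  Position 7 ('d'): freq=2, skip
  Position 8 ('c'): freq=3, skip
  No unique character found => answer = -1

-1


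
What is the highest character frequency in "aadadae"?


Input: aadadae
Character counts:
  'a': 4
  'd': 2
  'e': 1
Maximum frequency: 4

4


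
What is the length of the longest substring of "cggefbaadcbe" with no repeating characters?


Input: "cggefbaadcbe"
Sliding window (track last position of each char):
  Position 0 ('c'): window [0,0] length 1 -- new best
  Position 1 ('g'): window [0,1] length 2 -- new best
  Position 2 ('g'): repeat (last at 1), move window start to 2
  Position 2 ('g'): window [2,2] length 1
  Position 3 ('e'): window [2,3] length 2
  Position 4 ('f'): window [2,4] length 3 -- new best
  Position 5 ('b'): window [2,5] length 4 -- new best
  Position 6 ('a'): window [2,6] length 5 -- new best
  Position 7 ('a'): repeat (last at 6), move window start to 7
  Position 7 ('a'): window [7,7] length 1
  Position 8 ('d'): window [7,8] length 2
  Position 9 ('c'): window [7,9] length 3
  Position 10 ('b'): window [7,10] length 4
  Position 11 ('e'): window [7,11] length 5
Longest substring with no repeats: "gefba" with length 5

5


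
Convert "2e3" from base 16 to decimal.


Input: "2e3" in base 16
Positional expansion:
  Digit '2' (value 2) x 16^2 = 512
  Digit 'e' (value 14) x 16^1 = 224
  Digit '3' (value 3) x 16^0 = 3
Sum = 739

739


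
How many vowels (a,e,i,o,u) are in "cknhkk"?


Input: cknhkk
Checking each character:
  'c' at position 0: consonant
  'k' at position 1: consonant
  'n' at position 2: consonant
  'h' at position 3: consonant
  'k' at position 4: consonant
  'k' at position 5: consonant
Total vowels: 0

0


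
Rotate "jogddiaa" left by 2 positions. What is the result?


Input: "jogddiaa", rotate left by 2
First 2 characters: "jo"
Remaining characters: "gddiaa"
Concatenate remaining + first: "gddiaa" + "jo" = "gddiaajo"

gddiaajo


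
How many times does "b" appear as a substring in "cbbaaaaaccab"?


Searching for "b" in "cbbaaaaaccab"
Scanning each position:
  Position 0: "c" => no
  Position 1: "b" => MATCH
  Position 2: "b" => MATCH
  Position 3: "a" => no
  Position 4: "a" => no
  Position 5: "a" => no
  Position 6: "a" => no
  Position 7: "a" => no
  Position 8: "c" => no
  Position 9: "c" => no
  Position 10: "a" => no
  Position 11: "b" => MATCH
Total occurrences: 3

3


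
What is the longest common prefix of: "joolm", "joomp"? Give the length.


Words: joolm, joomp
  Position 0: all 'j' => match
  Position 1: all 'o' => match
  Position 2: all 'o' => match
  Position 3: ('l', 'm') => mismatch, stop
LCP = "joo" (length 3)

3


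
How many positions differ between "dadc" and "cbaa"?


Comparing "dadc" and "cbaa" position by position:
  Position 0: 'd' vs 'c' => DIFFER
  Position 1: 'a' vs 'b' => DIFFER
  Position 2: 'd' vs 'a' => DIFFER
  Position 3: 'c' vs 'a' => DIFFER
Positions that differ: 4

4


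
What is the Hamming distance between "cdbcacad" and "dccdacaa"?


Comparing "cdbcacad" and "dccdacaa" position by position:
  Position 0: 'c' vs 'd' => differ
  Position 1: 'd' vs 'c' => differ
  Position 2: 'b' vs 'c' => differ
  Position 3: 'c' vs 'd' => differ
  Position 4: 'a' vs 'a' => same
  Position 5: 'c' vs 'c' => same
  Position 6: 'a' vs 'a' => same
  Position 7: 'd' vs 'a' => differ
Total differences (Hamming distance): 5

5


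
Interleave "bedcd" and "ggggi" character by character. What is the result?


Interleaving "bedcd" and "ggggi":
  Position 0: 'b' from first, 'g' from second => "bg"
  Position 1: 'e' from first, 'g' from second => "eg"
  Position 2: 'd' from first, 'g' from second => "dg"
  Position 3: 'c' from first, 'g' from second => "cg"
  Position 4: 'd' from first, 'i' from second => "di"
Result: bgegdgcgdi

bgegdgcgdi


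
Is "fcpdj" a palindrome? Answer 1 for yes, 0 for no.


Input: fcpdj
Reversed: jdpcf
  Compare pos 0 ('f') with pos 4 ('j'): MISMATCH
  Compare pos 1 ('c') with pos 3 ('d'): MISMATCH
Result: not a palindrome

0


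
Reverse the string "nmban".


Input: nmban
Reading characters right to left:
  Position 4: 'n'
  Position 3: 'a'
  Position 2: 'b'
  Position 1: 'm'
  Position 0: 'n'
Reversed: nabmn

nabmn


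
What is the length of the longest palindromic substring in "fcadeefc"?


Input: "fcadeefc"
Checking substrings for palindromes:
  [4:6] "ee" (len 2) => palindrome
Longest palindromic substring: "ee" with length 2

2


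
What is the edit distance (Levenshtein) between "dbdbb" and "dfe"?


Computing edit distance: "dbdbb" -> "dfe"
DP table:
           d    f    e
      0    1    2    3
  d   1    0    1    2
  b   2    1    1    2
  d   3    2    2    2
  b   4    3    3    3
  b   5    4    4    4
Edit distance = dp[5][3] = 4

4


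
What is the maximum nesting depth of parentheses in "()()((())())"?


Input: "()()((())())"
Tracking depth:
  Position 0 '(': depth becomes 1
  Position 1 ')': depth becomes 0
  Position 2 '(': depth becomes 1
  Position 3 ')': depth becomes 0
  Position 4 '(': depth becomes 1
  Position 5 '(': depth becomes 2
  Position 6 '(': depth becomes 3
  Position 7 ')': depth becomes 2
  Position 8 ')': depth becomes 1
  Position 9 '(': depth becomes 2
  Position 10 ')': depth becomes 1
  Position 11 ')': depth becomes 0
Maximum depth reached: 3

3


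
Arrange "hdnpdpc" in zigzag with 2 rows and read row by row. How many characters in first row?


Zigzag "hdnpdpc" into 2 rows:
Placing characters:
  'h' => row 0
  'd' => row 1
  'n' => row 0
  'p' => row 1
  'd' => row 0
  'p' => row 1
  'c' => row 0
Rows:
  Row 0: "hndc"
  Row 1: "dpp"
First row length: 4

4


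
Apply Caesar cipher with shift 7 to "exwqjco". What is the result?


Caesar cipher: shift "exwqjco" by 7
  'e' (pos 4) + 7 = pos 11 = 'l'
  'x' (pos 23) + 7 = pos 4 = 'e'
  'w' (pos 22) + 7 = pos 3 = 'd'
  'q' (pos 16) + 7 = pos 23 = 'x'
  'j' (pos 9) + 7 = pos 16 = 'q'
  'c' (pos 2) + 7 = pos 9 = 'j'
  'o' (pos 14) + 7 = pos 21 = 'v'
Result: ledxqjv

ledxqjv


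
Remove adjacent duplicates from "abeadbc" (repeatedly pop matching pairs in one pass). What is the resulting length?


Input: abeadbc
Stack-based adjacent duplicate removal:
  Read 'a': push. Stack: a
  Read 'b': push. Stack: ab
  Read 'e': push. Stack: abe
  Read 'a': push. Stack: abea
  Read 'd': push. Stack: abead
  Read 'b': push. Stack: abeadb
  Read 'c': push. Stack: abeadbc
Final stack: "abeadbc" (length 7)

7


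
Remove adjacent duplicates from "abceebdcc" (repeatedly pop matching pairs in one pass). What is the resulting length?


Input: abceebdcc
Stack-based adjacent duplicate removal:
  Read 'a': push. Stack: a
  Read 'b': push. Stack: ab
  Read 'c': push. Stack: abc
  Read 'e': push. Stack: abce
  Read 'e': matches stack top 'e' => pop. Stack: abc
  Read 'b': push. Stack: abcb
  Read 'd': push. Stack: abcbd
  Read 'c': push. Stack: abcbdc
  Read 'c': matches stack top 'c' => pop. Stack: abcbd
Final stack: "abcbd" (length 5)

5


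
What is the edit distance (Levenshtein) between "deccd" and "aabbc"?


Computing edit distance: "deccd" -> "aabbc"
DP table:
           a    a    b    b    c
      0    1    2    3    4    5
  d   1    1    2    3    4    5
  e   2    2    2    3    4    5
  c   3    3    3    3    4    4
  c   4    4    4    4    4    4
  d   5    5    5    5    5    5
Edit distance = dp[5][5] = 5

5


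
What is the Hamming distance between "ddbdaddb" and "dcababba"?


Comparing "ddbdaddb" and "dcababba" position by position:
  Position 0: 'd' vs 'd' => same
  Position 1: 'd' vs 'c' => differ
  Position 2: 'b' vs 'a' => differ
  Position 3: 'd' vs 'b' => differ
  Position 4: 'a' vs 'a' => same
  Position 5: 'd' vs 'b' => differ
  Position 6: 'd' vs 'b' => differ
  Position 7: 'b' vs 'a' => differ
Total differences (Hamming distance): 6

6


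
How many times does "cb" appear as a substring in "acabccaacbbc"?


Searching for "cb" in "acabccaacbbc"
Scanning each position:
  Position 0: "ac" => no
  Position 1: "ca" => no
  Position 2: "ab" => no
  Position 3: "bc" => no
  Position 4: "cc" => no
  Position 5: "ca" => no
  Position 6: "aa" => no
  Position 7: "ac" => no
  Position 8: "cb" => MATCH
  Position 9: "bb" => no
  Position 10: "bc" => no
Total occurrences: 1

1


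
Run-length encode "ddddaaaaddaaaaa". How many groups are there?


Input: ddddaaaaddaaaaa
Scanning for consecutive runs:
  Group 1: 'd' x 4 (positions 0-3)
  Group 2: 'a' x 4 (positions 4-7)
  Group 3: 'd' x 2 (positions 8-9)
  Group 4: 'a' x 5 (positions 10-14)
Total groups: 4

4


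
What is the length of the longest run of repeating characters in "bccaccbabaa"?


Input: "bccaccbabaa"
Scanning for longest run:
  Position 1 ('c'): new char, reset run to 1
  Position 2 ('c'): continues run of 'c', length=2
  Position 3 ('a'): new char, reset run to 1
  Position 4 ('c'): new char, reset run to 1
  Position 5 ('c'): continues run of 'c', length=2
  Position 6 ('b'): new char, reset run to 1
  Position 7 ('a'): new char, reset run to 1
  Position 8 ('b'): new char, reset run to 1
  Position 9 ('a'): new char, reset run to 1
  Position 10 ('a'): continues run of 'a', length=2
Longest run: 'c' with length 2

2


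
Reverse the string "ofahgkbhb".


Input: ofahgkbhb
Reading characters right to left:
  Position 8: 'b'
  Position 7: 'h'
  Position 6: 'b'
  Position 5: 'k'
  Position 4: 'g'
  Position 3: 'h'
  Position 2: 'a'
  Position 1: 'f'
  Position 0: 'o'
Reversed: bhbkghafo

bhbkghafo


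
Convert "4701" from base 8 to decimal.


Input: "4701" in base 8
Positional expansion:
  Digit '4' (value 4) x 8^3 = 2048
  Digit '7' (value 7) x 8^2 = 448
  Digit '0' (value 0) x 8^1 = 0
  Digit '1' (value 1) x 8^0 = 1
Sum = 2497

2497


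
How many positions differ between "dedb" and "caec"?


Comparing "dedb" and "caec" position by position:
  Position 0: 'd' vs 'c' => DIFFER
  Position 1: 'e' vs 'a' => DIFFER
  Position 2: 'd' vs 'e' => DIFFER
  Position 3: 'b' vs 'c' => DIFFER
Positions that differ: 4

4


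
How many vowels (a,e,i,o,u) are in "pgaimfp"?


Input: pgaimfp
Checking each character:
  'p' at position 0: consonant
  'g' at position 1: consonant
  'a' at position 2: vowel (running total: 1)
  'i' at position 3: vowel (running total: 2)
  'm' at position 4: consonant
  'f' at position 5: consonant
  'p' at position 6: consonant
Total vowels: 2

2


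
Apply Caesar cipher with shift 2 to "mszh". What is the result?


Caesar cipher: shift "mszh" by 2
  'm' (pos 12) + 2 = pos 14 = 'o'
  's' (pos 18) + 2 = pos 20 = 'u'
  'z' (pos 25) + 2 = pos 1 = 'b'
  'h' (pos 7) + 2 = pos 9 = 'j'
Result: oubj

oubj


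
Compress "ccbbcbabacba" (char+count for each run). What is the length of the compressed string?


Input: ccbbcbabacba
Runs:
  'c' x 2 => "c2"
  'b' x 2 => "b2"
  'c' x 1 => "c1"
  'b' x 1 => "b1"
  'a' x 1 => "a1"
  'b' x 1 => "b1"
  'a' x 1 => "a1"
  'c' x 1 => "c1"
  'b' x 1 => "b1"
  'a' x 1 => "a1"
Compressed: "c2b2c1b1a1b1a1c1b1a1"
Compressed length: 20

20


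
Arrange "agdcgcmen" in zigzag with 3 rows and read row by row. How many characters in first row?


Zigzag "agdcgcmen" into 3 rows:
Placing characters:
  'a' => row 0
  'g' => row 1
  'd' => row 2
  'c' => row 1
  'g' => row 0
  'c' => row 1
  'm' => row 2
  'e' => row 1
  'n' => row 0
Rows:
  Row 0: "agn"
  Row 1: "gcce"
  Row 2: "dm"
First row length: 3

3


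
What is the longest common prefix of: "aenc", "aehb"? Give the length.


Words: aenc, aehb
  Position 0: all 'a' => match
  Position 1: all 'e' => match
  Position 2: ('n', 'h') => mismatch, stop
LCP = "ae" (length 2)

2


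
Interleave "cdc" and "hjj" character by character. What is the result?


Interleaving "cdc" and "hjj":
  Position 0: 'c' from first, 'h' from second => "ch"
  Position 1: 'd' from first, 'j' from second => "dj"
  Position 2: 'c' from first, 'j' from second => "cj"
Result: chdjcj

chdjcj


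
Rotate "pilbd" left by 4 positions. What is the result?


Input: "pilbd", rotate left by 4
First 4 characters: "pilb"
Remaining characters: "d"
Concatenate remaining + first: "d" + "pilb" = "dpilb"

dpilb


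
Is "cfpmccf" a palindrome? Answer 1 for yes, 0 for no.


Input: cfpmccf
Reversed: fccmpfc
  Compare pos 0 ('c') with pos 6 ('f'): MISMATCH
  Compare pos 1 ('f') with pos 5 ('c'): MISMATCH
  Compare pos 2 ('p') with pos 4 ('c'): MISMATCH
Result: not a palindrome

0


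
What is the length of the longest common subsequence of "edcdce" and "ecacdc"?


LCS of "edcdce" and "ecacdc"
DP table:
           e    c    a    c    d    c
      0    0    0    0    0    0    0
  e   0    1    1    1    1    1    1
  d   0    1    1    1    1    2    2
  c   0    1    2    2    2    2    3
  d   0    1    2    2    2    3    3
  c   0    1    2    2    3    3    4
  e   0    1    2    2    3    3    4
LCS length = dp[6][6] = 4

4


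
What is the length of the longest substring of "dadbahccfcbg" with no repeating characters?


Input: "dadbahccfcbg"
Sliding window (track last position of each char):
  Position 0 ('d'): window [0,0] length 1 -- new best
  Position 1 ('a'): window [0,1] length 2 -- new best
  Position 2 ('d'): repeat (last at 0), move window start to 1
  Position 2 ('d'): window [1,2] length 2
  Position 3 ('b'): window [1,3] length 3 -- new best
  Position 4 ('a'): repeat (last at 1), move window start to 2
  Position 4 ('a'): window [2,4] length 3
  Position 5 ('h'): window [2,5] length 4 -- new best
  Position 6 ('c'): window [2,6] length 5 -- new best
  Position 7 ('c'): repeat (last at 6), move window start to 7
  Position 7 ('c'): window [7,7] length 1
  Position 8 ('f'): window [7,8] length 2
  Position 9 ('c'): repeat (last at 7), move window start to 8
  Position 9 ('c'): window [8,9] length 2
  Position 10 ('b'): window [8,10] length 3
  Position 11 ('g'): window [8,11] length 4
Longest substring with no repeats: "dbahc" with length 5

5


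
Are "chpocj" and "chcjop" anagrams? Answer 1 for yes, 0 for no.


Strings: "chpocj", "chcjop"
Sorted first:  cchjop
Sorted second: cchjop
Sorted forms match => anagrams

1


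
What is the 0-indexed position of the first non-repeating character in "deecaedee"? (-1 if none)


Input: deecaedee
Character frequencies:
  'a': 1
  'c': 1
  'd': 2
  'e': 5
Scanning left to right for freq == 1:
  Position 0 ('d'): freq=2, skip
  Position 1 ('e'): freq=5, skip
  Position 2 ('e'): freq=5, skip
  Position 3 ('c'): unique! => answer = 3

3


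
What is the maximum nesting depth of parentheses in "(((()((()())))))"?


Input: "(((()((()())))))"
Tracking depth:
  Position 0 '(': depth becomes 1
  Position 1 '(': depth becomes 2
  Position 2 '(': depth becomes 3
  Position 3 '(': depth becomes 4
  Position 4 ')': depth becomes 3
  Position 5 '(': depth becomes 4
  Position 6 '(': depth becomes 5
  Position 7 '(': depth becomes 6
  Position 8 ')': depth becomes 5
  Position 9 '(': depth becomes 6
  Position 10 ')': depth becomes 5
  Position 11 ')': depth becomes 4
  Position 12 ')': depth becomes 3
  Position 13 ')': depth becomes 2
  Position 14 ')': depth becomes 1
  Position 15 ')': depth becomes 0
Maximum depth reached: 6

6


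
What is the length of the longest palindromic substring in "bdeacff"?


Input: "bdeacff"
Checking substrings for palindromes:
  [5:7] "ff" (len 2) => palindrome
Longest palindromic substring: "ff" with length 2

2


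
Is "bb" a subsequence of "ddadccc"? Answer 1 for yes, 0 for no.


Check if "bb" is a subsequence of "ddadccc"
Greedy scan:
  Position 0 ('d'): no match needed
  Position 1 ('d'): no match needed
  Position 2 ('a'): no match needed
  Position 3 ('d'): no match needed
  Position 4 ('c'): no match needed
  Position 5 ('c'): no match needed
  Position 6 ('c'): no match needed
Only matched 0/2 characters => not a subsequence

0


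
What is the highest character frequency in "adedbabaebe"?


Input: adedbabaebe
Character counts:
  'a': 3
  'b': 3
  'd': 2
  'e': 3
Maximum frequency: 3

3


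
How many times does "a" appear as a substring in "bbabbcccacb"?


Searching for "a" in "bbabbcccacb"
Scanning each position:
  Position 0: "b" => no
  Position 1: "b" => no
  Position 2: "a" => MATCH
  Position 3: "b" => no
  Position 4: "b" => no
  Position 5: "c" => no
  Position 6: "c" => no
  Position 7: "c" => no
  Position 8: "a" => MATCH
  Position 9: "c" => no
  Position 10: "b" => no
Total occurrences: 2

2


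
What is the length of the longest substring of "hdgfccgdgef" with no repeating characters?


Input: "hdgfccgdgef"
Sliding window (track last position of each char):
  Position 0 ('h'): window [0,0] length 1 -- new best
  Position 1 ('d'): window [0,1] length 2 -- new best
  Position 2 ('g'): window [0,2] length 3 -- new best
  Position 3 ('f'): window [0,3] length 4 -- new best
  Position 4 ('c'): window [0,4] length 5 -- new best
  Position 5 ('c'): repeat (last at 4), move window start to 5
  Position 5 ('c'): window [5,5] length 1
  Position 6 ('g'): window [5,6] length 2
  Position 7 ('d'): window [5,7] length 3
  Position 8 ('g'): repeat (last at 6), move window start to 7
  Position 8 ('g'): window [7,8] length 2
  Position 9 ('e'): window [7,9] length 3
  Position 10 ('f'): window [7,10] length 4
Longest substring with no repeats: "hdgfc" with length 5

5


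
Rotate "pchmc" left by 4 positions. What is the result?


Input: "pchmc", rotate left by 4
First 4 characters: "pchm"
Remaining characters: "c"
Concatenate remaining + first: "c" + "pchm" = "cpchm"

cpchm


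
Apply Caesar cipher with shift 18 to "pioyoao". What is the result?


Caesar cipher: shift "pioyoao" by 18
  'p' (pos 15) + 18 = pos 7 = 'h'
  'i' (pos 8) + 18 = pos 0 = 'a'
  'o' (pos 14) + 18 = pos 6 = 'g'
  'y' (pos 24) + 18 = pos 16 = 'q'
  'o' (pos 14) + 18 = pos 6 = 'g'
  'a' (pos 0) + 18 = pos 18 = 's'
  'o' (pos 14) + 18 = pos 6 = 'g'
Result: hagqgsg

hagqgsg


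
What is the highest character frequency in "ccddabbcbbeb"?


Input: ccddabbcbbeb
Character counts:
  'a': 1
  'b': 5
  'c': 3
  'd': 2
  'e': 1
Maximum frequency: 5

5
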